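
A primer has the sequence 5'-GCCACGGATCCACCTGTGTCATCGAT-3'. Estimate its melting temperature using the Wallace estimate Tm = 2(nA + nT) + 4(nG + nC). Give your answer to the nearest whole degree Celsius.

82°C

Base counts: A=5, T=6, G=6, C=9 (length 26).
Tm = 2·(5+6) + 4·(6+9) = 2·11 + 4·15 = 22 + 60 = 82°C.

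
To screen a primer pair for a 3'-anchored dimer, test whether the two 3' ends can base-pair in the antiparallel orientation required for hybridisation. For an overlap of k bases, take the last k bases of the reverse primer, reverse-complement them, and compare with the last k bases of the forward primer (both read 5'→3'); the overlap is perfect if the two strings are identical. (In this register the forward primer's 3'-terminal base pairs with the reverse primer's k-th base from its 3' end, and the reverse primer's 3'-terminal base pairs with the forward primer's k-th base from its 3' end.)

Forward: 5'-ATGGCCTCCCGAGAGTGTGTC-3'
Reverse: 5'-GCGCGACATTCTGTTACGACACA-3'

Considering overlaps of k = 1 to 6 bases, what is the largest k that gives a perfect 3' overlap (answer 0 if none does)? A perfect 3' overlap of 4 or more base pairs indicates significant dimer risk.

Longest perfect overlap: 6 complementary base pairs; significant dimer risk (threshold 4).

Last 6 bases (5'→3') — forward …TGTGTC, reverse …GACACA.
Reverse complement of the reverse primer's last 6 bases: TGTGTC; its first k bases are the reverse complement of the reverse primer's last k bases, so a perfect k-base overlap needs the forward primer's last k bases to equal them.
Comparing (forward last k vs required): k=1: C vs T ✗; k=2: TC vs TG ✗; k=3: GTC vs TGT ✗; k=4: TGTC vs TGTG ✗; k=5: GTGTC vs TGTGT ✗; k=6: TGTGTC vs TGTGTC ✓.
Only k = 6 is perfect, so the longest perfect 3' overlap is 6.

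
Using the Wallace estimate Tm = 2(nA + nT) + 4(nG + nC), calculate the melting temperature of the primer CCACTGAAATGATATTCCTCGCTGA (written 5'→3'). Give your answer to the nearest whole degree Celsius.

Base counts: A=7, T=7, G=4, C=7 (length 25).
Tm = 2·(7+7) + 4·(4+7) = 2·14 + 4·11 = 28 + 44 = 72°C.

72°C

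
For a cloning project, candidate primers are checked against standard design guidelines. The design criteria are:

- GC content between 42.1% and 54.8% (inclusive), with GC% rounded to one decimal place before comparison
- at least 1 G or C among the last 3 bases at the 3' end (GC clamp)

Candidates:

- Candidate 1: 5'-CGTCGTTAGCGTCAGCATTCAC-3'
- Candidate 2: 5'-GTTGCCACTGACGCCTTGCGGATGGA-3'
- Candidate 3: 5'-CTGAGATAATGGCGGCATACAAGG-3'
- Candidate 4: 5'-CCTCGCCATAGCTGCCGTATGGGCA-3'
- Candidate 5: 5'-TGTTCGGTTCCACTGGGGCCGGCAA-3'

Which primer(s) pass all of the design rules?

Candidate 1 (22 nt, A=4 T=6 G=5 C=7): GC 12/22 = 54.5% ✓; 3' end CAC has 2 G/C ✓ — passes.
Candidate 2 (26 nt, A=4 T=6 G=9 C=7): GC 16/26 = 61.5%, outside 42.1–54.8% ✗; 3' end GGA has 2 G/C ✓ — fails.
Candidate 3 (24 nt, A=8 T=4 G=8 C=4): GC 12/24 = 50.0% ✓; 3' end AGG has 2 G/C ✓ — passes.
Candidate 4 (25 nt, A=4 T=5 G=7 C=9): GC 16/25 = 64.0%, outside 42.1–54.8% ✗; 3' end GCA has 2 G/C ✓ — fails.
Candidate 5 (25 nt, A=3 T=6 G=9 C=7): GC 16/25 = 64.0%, outside 42.1–54.8% ✗; 3' end CAA has 1 G/C ✓ — fails.

Candidate 1 and Candidate 3.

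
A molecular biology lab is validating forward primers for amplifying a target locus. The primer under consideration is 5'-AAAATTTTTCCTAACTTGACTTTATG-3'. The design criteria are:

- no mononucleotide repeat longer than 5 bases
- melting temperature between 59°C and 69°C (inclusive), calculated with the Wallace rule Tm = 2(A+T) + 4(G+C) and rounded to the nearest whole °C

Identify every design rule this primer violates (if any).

Base counts: A=8, T=12, G=2, C=4 (length 26).
homopolymer run: longest run = 5 ✓
Tm: Tm = 2·20 + 4·6 = 64°C ✓

Meets all criteria.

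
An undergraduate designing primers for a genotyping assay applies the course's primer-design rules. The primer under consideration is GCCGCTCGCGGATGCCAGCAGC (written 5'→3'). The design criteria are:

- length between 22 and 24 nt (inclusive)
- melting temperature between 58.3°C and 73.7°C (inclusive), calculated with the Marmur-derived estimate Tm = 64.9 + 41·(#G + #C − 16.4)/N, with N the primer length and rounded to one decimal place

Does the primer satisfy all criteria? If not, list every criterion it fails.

Meets all criteria.

Base counts: A=3, T=2, G=8, C=9 (length 22).
length: length 22 ✓
Tm: Tm = 64.9 + 41·(17 − 16.4)/22 = 66.0°C ✓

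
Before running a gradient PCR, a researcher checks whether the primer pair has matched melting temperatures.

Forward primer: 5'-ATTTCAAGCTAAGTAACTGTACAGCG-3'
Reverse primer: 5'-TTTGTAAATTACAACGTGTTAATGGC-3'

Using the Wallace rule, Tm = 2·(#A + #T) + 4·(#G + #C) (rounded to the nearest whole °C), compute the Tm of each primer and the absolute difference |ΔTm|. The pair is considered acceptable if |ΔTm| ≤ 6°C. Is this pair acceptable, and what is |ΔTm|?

Forward: A=9 T=7 G=5 C=5 → Tm = 2·16 + 4·10 = 72°C.
Reverse: A=8 T=10 G=5 C=3 → Tm = 2·18 + 4·8 = 68°C.
|ΔTm| = |72 − 68| = 4°C, ≤ 6°C.

|ΔTm| = 4°C; the pair is acceptable.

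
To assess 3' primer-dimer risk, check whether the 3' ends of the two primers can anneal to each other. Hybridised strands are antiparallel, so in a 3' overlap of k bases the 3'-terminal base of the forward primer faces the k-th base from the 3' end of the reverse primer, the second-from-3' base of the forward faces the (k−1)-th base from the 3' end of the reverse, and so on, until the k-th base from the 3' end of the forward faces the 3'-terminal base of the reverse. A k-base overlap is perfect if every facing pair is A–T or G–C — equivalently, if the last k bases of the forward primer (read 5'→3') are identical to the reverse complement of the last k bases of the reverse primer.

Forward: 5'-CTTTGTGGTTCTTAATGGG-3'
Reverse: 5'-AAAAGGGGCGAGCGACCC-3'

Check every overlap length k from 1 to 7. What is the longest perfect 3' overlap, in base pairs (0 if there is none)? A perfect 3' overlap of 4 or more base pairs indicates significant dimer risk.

Last 7 bases (5'→3') — forward …TAATGGG, reverse …GCGACCC.
Reverse complement of the reverse primer's last 7 bases: GGGTCGC; its first k bases are the reverse complement of the reverse primer's last k bases, so a perfect k-base overlap needs the forward primer's last k bases to equal them.
Comparing (forward last k vs required): k=1: G vs G ✓; k=2: GG vs GG ✓; k=3: GGG vs GGG ✓; k=4: TGGG vs GGGT ✗; k=5: ATGGG vs GGGTC ✗; k=6: AATGGG vs GGGTCG ✗; k=7: TAATGGG vs GGGTCGC ✗.
Perfect overlaps at k = 1, 2, 3; the largest is 3.

Longest perfect overlap: 3 complementary base pairs; below the dimer-risk threshold (threshold 4).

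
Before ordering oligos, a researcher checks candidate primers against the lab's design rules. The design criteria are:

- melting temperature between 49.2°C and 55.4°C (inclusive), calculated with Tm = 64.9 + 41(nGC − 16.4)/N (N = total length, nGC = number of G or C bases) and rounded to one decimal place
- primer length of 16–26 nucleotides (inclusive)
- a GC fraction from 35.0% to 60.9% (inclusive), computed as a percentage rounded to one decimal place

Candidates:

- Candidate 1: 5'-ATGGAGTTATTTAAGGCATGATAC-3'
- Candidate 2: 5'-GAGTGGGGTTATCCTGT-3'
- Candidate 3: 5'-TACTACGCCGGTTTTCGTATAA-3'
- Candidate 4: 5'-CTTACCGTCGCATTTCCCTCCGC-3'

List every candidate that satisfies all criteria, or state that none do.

Candidate 3 only.

Candidate 1 (24 nt, A=8 T=8 G=6 C=2): Tm = 64.9 + 41·(8 − 16.4)/24 = 50.6°C ✓; length 24 ✓; GC 8/24 = 33.3%, outside 35.0–60.9% ✗ — fails.
Candidate 2 (17 nt, A=2 T=6 G=7 C=2): Tm = 64.9 + 41·(9 − 16.4)/17 = 47.1°C, outside 49.2–55.4°C ✗; length 17 ✓; GC 9/17 = 52.9% ✓ — fails.
Candidate 3 (22 nt, A=5 T=8 G=4 C=5): Tm = 64.9 + 41·(9 − 16.4)/22 = 51.1°C ✓; length 22 ✓; GC 9/22 = 40.9% ✓ — passes.
Candidate 4 (23 nt, A=2 T=7 G=3 C=11): Tm = 64.9 + 41·(14 − 16.4)/23 = 60.6°C, outside 49.2–55.4°C ✗; length 23 ✓; GC 14/23 = 60.9% ✓ — fails.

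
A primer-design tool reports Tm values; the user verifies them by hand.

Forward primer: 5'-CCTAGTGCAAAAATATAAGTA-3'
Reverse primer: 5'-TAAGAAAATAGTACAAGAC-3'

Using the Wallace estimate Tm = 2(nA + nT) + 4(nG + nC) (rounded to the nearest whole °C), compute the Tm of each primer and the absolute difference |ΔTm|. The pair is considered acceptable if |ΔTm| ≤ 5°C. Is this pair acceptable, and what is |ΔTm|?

Forward: A=10 T=5 G=3 C=3 → Tm = 2·15 + 4·6 = 54°C.
Reverse: A=11 T=3 G=3 C=2 → Tm = 2·14 + 4·5 = 48°C.
|ΔTm| = |54 − 48| = 6°C, > 5°C.

|ΔTm| = 6°C; the pair is not acceptable.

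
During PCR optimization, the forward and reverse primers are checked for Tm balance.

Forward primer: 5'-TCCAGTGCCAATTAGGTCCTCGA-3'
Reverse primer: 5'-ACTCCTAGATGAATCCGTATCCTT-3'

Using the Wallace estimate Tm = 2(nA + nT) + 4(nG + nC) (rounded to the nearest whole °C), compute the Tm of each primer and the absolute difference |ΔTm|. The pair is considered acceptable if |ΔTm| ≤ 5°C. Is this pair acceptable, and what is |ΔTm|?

Forward: A=5 T=6 G=5 C=7 → Tm = 2·11 + 4·12 = 70°C.
Reverse: A=6 T=8 G=3 C=7 → Tm = 2·14 + 4·10 = 68°C.
|ΔTm| = |70 − 68| = 2°C, ≤ 5°C.

|ΔTm| = 2°C; the pair is acceptable.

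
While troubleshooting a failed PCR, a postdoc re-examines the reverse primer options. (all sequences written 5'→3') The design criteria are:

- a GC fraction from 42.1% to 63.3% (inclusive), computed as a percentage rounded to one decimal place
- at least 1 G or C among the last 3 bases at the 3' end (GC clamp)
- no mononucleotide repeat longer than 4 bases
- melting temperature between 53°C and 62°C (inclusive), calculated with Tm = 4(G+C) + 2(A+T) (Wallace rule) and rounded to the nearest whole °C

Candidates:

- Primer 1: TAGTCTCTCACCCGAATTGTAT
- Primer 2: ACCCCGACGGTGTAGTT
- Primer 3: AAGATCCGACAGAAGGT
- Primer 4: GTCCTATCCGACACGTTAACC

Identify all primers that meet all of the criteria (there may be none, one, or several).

Primer 2 only.

Primer 1 (22 nt, A=5 T=8 G=3 C=6): GC 9/22 = 40.9%, outside 42.1–63.3% ✗; 3' end TAT has 0 G/C, need ≥1 ✗; longest run = 3 ✓; Tm = 2·13 + 4·9 = 62°C ✓ — fails.
Primer 2 (17 nt, A=3 T=4 G=5 C=5): GC 10/17 = 58.8% ✓; 3' end GTT has 1 G/C ✓; longest run = 4 ✓; Tm = 2·7 + 4·10 = 54°C ✓ — passes.
Primer 3 (17 nt, A=7 T=2 G=5 C=3): GC 8/17 = 47.1% ✓; 3' end GGT has 2 G/C ✓; longest run = 2 ✓; Tm = 2·9 + 4·8 = 50°C, outside 53–62°C ✗ — fails.
Primer 4 (21 nt, A=5 T=5 G=3 C=8): GC 11/21 = 52.4% ✓; 3' end ACC has 2 G/C ✓; longest run = 2 ✓; Tm = 2·10 + 4·11 = 64°C, outside 53–62°C ✗ — fails.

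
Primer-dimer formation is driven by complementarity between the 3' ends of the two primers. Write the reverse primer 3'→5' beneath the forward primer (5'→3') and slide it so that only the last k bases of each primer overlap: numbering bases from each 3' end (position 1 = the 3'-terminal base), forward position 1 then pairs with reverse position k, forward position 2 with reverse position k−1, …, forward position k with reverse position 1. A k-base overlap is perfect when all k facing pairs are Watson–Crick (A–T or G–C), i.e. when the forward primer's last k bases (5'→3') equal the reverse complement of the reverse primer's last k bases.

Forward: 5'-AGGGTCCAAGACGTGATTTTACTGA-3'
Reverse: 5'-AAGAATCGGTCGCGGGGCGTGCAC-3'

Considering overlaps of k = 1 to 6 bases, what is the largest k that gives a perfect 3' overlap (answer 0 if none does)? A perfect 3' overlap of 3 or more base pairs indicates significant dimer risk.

Last 6 bases (5'→3') — forward …TACTGA, reverse …GTGCAC.
Reverse complement of the reverse primer's last 6 bases: GTGCAC; its first k bases are the reverse complement of the reverse primer's last k bases, so a perfect k-base overlap needs the forward primer's last k bases to equal them.
Comparing (forward last k vs required): k=1: A vs G ✗; k=2: GA vs GT ✗; k=3: TGA vs GTG ✗; k=4: CTGA vs GTGC ✗; k=5: ACTGA vs GTGCA ✗; k=6: TACTGA vs GTGCAC ✗.
No overlap length from 1 to 6 is perfect, so the longest perfect 3' overlap is 0.

Longest perfect overlap: 0 complementary base pairs; below the dimer-risk threshold (threshold 3).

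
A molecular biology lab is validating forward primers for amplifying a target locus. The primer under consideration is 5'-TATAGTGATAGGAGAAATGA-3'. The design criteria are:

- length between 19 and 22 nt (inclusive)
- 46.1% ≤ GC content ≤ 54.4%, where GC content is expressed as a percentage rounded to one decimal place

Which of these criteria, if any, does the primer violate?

Fails: GC content.

Base counts: A=9, T=5, G=6, C=0 (length 20).
length: length 20 ✓
GC content: GC 6/20 = 30.0%, outside 46.1–54.4% ✗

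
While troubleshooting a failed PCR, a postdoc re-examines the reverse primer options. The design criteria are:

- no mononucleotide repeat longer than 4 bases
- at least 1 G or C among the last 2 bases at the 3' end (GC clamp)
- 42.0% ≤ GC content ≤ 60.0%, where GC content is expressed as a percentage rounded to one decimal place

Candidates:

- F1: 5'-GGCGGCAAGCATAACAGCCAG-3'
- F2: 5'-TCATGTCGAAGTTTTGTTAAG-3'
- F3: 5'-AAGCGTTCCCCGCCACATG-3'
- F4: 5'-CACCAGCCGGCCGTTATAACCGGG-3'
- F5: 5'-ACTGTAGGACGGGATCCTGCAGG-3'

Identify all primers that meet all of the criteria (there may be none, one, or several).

F1 (21 nt, A=7 T=1 G=7 C=6): longest run = 2 ✓; 3' end AG has 1 G/C ✓; GC 13/21 = 61.9%, outside 42.0–60.0% ✗ — fails.
F2 (21 nt, A=5 T=9 G=5 C=2): longest run = 4 ✓; 3' end AG has 1 G/C ✓; GC 7/21 = 33.3%, outside 42.0–60.0% ✗ — fails.
F3 (19 nt, A=4 T=3 G=4 C=8): longest run = 4 ✓; 3' end TG has 1 G/C ✓; GC 12/19 = 63.2%, outside 42.0–60.0% ✗ — fails.
F4 (24 nt, A=5 T=3 G=7 C=9): longest run = 3 ✓; 3' end GG has 2 G/C ✓; GC 16/24 = 66.7%, outside 42.0–60.0% ✗ — fails.
F5 (23 nt, A=5 T=4 G=9 C=5): longest run = 3 ✓; 3' end GG has 2 G/C ✓; GC 14/23 = 60.9%, outside 42.0–60.0% ✗ — fails.

None of the candidates satisfy all criteria.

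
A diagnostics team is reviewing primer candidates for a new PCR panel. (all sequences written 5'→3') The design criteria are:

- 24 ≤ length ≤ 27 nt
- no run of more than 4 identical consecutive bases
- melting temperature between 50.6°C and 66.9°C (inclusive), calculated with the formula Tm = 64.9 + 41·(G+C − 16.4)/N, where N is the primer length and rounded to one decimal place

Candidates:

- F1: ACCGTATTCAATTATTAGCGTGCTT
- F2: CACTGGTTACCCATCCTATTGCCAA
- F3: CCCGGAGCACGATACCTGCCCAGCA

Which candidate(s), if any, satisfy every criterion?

F1, F2 and F3.

F1 (25 nt, A=6 T=10 G=4 C=5): length 25 ✓; longest run = 2 ✓; Tm = 64.9 + 41·(9 − 16.4)/25 = 52.8°C ✓ — passes.
F2 (25 nt, A=6 T=7 G=3 C=9): length 25 ✓; longest run = 3 ✓; Tm = 64.9 + 41·(12 − 16.4)/25 = 57.7°C ✓ — passes.
F3 (25 nt, A=6 T=2 G=6 C=11): length 25 ✓; longest run = 3 ✓; Tm = 64.9 + 41·(17 − 16.4)/25 = 65.9°C ✓ — passes.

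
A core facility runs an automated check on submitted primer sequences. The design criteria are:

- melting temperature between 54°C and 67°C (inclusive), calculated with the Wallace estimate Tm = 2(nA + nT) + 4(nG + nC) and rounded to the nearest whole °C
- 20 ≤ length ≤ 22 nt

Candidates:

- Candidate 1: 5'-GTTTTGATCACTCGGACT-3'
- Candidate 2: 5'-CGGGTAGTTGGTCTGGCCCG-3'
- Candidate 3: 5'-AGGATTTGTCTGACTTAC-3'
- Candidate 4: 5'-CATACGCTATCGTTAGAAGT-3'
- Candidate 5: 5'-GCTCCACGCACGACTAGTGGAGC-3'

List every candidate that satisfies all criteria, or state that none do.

Candidate 1 (18 nt, A=3 T=7 G=4 C=4): Tm = 2·10 + 4·8 = 52°C, outside 54–67°C ✗; length 18, outside 20–22 ✗ — fails.
Candidate 2 (20 nt, A=1 T=5 G=9 C=5): Tm = 2·6 + 4·14 = 68°C, outside 54–67°C ✗; length 20 ✓ — fails.
Candidate 3 (18 nt, A=4 T=7 G=4 C=3): Tm = 2·11 + 4·7 = 50°C, outside 54–67°C ✗; length 18, outside 20–22 ✗ — fails.
Candidate 4 (20 nt, A=6 T=6 G=4 C=4): Tm = 2·12 + 4·8 = 56°C ✓; length 20 ✓ — passes.
Candidate 5 (23 nt, A=5 T=3 G=7 C=8): Tm = 2·8 + 4·15 = 76°C, outside 54–67°C ✗; length 23, outside 20–22 ✗ — fails.

Candidate 4 only.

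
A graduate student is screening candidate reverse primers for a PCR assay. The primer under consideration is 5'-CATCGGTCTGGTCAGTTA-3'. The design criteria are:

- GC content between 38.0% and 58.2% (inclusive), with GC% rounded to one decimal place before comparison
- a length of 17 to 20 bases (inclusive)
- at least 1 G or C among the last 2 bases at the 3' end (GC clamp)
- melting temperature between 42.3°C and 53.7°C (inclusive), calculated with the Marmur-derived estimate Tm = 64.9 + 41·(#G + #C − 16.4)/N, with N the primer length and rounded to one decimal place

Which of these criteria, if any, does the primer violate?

Fails: GC clamp.

Base counts: A=3, T=6, G=5, C=4 (length 18).
GC content: GC 9/18 = 50.0% ✓
length: length 18 ✓
GC clamp: 3' end TA has 0 G/C, need ≥1 ✗
Tm: Tm = 64.9 + 41·(9 − 16.4)/18 = 48.0°C ✓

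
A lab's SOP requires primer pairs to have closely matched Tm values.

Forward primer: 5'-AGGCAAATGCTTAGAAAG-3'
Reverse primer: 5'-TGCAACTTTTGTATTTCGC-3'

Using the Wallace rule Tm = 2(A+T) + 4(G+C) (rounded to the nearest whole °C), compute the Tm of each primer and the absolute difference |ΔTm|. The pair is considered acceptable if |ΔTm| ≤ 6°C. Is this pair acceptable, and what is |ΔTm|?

|ΔTm| = 2°C; the pair is acceptable.

Forward: A=8 T=3 G=5 C=2 → Tm = 2·11 + 4·7 = 50°C.
Reverse: A=3 T=9 G=3 C=4 → Tm = 2·12 + 4·7 = 52°C.
|ΔTm| = |50 − 52| = 2°C, ≤ 6°C.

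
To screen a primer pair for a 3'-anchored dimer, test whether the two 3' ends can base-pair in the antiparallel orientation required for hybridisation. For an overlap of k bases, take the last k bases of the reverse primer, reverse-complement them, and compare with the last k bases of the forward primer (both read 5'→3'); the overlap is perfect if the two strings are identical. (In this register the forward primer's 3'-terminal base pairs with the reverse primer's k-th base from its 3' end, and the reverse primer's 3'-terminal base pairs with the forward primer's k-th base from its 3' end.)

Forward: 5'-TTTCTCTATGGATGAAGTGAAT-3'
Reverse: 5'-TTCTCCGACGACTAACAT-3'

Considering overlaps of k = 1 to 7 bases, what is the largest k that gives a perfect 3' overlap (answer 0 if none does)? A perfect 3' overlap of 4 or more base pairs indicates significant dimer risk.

Last 7 bases (5'→3') — forward …AGTGAAT, reverse …CTAACAT.
Reverse complement of the reverse primer's last 7 bases: ATGTTAG; its first k bases are the reverse complement of the reverse primer's last k bases, so a perfect k-base overlap needs the forward primer's last k bases to equal them.
Comparing (forward last k vs required): k=1: T vs A ✗; k=2: AT vs AT ✓; k=3: AAT vs ATG ✗; k=4: GAAT vs ATGT ✗; k=5: TGAAT vs ATGTT ✗; k=6: GTGAAT vs ATGTTA ✗; k=7: AGTGAAT vs ATGTTAG ✗.
Only k = 2 is perfect, so the longest perfect 3' overlap is 2.

Longest perfect overlap: 2 complementary base pairs; below the dimer-risk threshold (threshold 4).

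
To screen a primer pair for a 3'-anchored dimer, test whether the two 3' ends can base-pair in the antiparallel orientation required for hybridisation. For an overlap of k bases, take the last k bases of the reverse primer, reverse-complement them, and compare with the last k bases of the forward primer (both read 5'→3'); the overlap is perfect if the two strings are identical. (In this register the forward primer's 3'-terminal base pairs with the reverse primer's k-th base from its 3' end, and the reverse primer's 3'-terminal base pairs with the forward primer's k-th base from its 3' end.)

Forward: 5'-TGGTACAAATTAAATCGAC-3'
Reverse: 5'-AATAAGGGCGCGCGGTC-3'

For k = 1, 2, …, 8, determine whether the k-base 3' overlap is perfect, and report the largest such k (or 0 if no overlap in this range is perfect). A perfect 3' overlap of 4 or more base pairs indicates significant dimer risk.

Longest perfect overlap: 3 complementary base pairs; below the dimer-risk threshold (threshold 4).

Last 8 bases (5'→3') — forward …AAATCGAC, reverse …GCGCGGTC.
Reverse complement of the reverse primer's last 8 bases: GACCGCGC; its first k bases are the reverse complement of the reverse primer's last k bases, so a perfect k-base overlap needs the forward primer's last k bases to equal them.
Comparing (forward last k vs required): k=1: C vs G ✗; k=2: AC vs GA ✗; k=3: GAC vs GAC ✓; k=4: CGAC vs GACC ✗; k=5: TCGAC vs GACCG ✗; k=6: ATCGAC vs GACCGC ✗; k=7: AATCGAC vs GACCGCG ✗; k=8: AAATCGAC vs GACCGCGC ✗.
Only k = 3 is perfect, so the longest perfect 3' overlap is 3.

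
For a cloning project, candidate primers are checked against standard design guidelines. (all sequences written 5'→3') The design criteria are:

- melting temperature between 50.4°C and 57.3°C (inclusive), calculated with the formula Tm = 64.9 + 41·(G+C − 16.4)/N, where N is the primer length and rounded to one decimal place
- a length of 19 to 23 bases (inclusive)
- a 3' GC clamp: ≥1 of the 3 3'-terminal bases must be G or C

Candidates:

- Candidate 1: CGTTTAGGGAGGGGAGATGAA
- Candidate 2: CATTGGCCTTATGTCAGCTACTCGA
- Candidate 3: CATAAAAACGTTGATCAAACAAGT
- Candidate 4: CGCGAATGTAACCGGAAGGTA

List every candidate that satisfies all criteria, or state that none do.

Candidate 1 and Candidate 4.

Candidate 1 (21 nt, A=6 T=4 G=10 C=1): Tm = 64.9 + 41·(11 − 16.4)/21 = 54.4°C ✓; length 21 ✓; 3' end GAA has 1 G/C ✓ — passes.
Candidate 2 (25 nt, A=5 T=8 G=5 C=7): Tm = 64.9 + 41·(12 − 16.4)/25 = 57.7°C, outside 50.4–57.3°C ✗; length 25, outside 19–23 ✗; 3' end CGA has 2 G/C ✓ — fails.
Candidate 3 (24 nt, A=12 T=5 G=3 C=4): Tm = 64.9 + 41·(7 − 16.4)/24 = 48.8°C, outside 50.4–57.3°C ✗; length 24, outside 19–23 ✗; 3' end AGT has 1 G/C ✓ — fails.
Candidate 4 (21 nt, A=7 T=3 G=7 C=4): Tm = 64.9 + 41·(11 − 16.4)/21 = 54.4°C ✓; length 21 ✓; 3' end GTA has 1 G/C ✓ — passes.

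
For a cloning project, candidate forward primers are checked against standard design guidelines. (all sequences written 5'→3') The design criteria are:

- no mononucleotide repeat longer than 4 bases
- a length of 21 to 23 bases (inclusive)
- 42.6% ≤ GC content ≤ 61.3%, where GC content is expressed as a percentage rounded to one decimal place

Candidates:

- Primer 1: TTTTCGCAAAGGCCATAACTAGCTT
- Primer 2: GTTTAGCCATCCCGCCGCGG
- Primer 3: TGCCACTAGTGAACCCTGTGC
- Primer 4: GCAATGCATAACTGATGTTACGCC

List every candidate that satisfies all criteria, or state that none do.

Primer 3 only.

Primer 1 (25 nt, A=7 T=8 G=4 C=6): longest run = 4 ✓; length 25, outside 21–23 ✗; GC 10/25 = 40.0%, outside 42.6–61.3% ✗ — fails.
Primer 2 (20 nt, A=2 T=4 G=6 C=8): longest run = 3 ✓; length 20, outside 21–23 ✗; GC 14/20 = 70.0%, outside 42.6–61.3% ✗ — fails.
Primer 3 (21 nt, A=4 T=5 G=5 C=7): longest run = 3 ✓; length 21 ✓; GC 12/21 = 57.1% ✓ — passes.
Primer 4 (24 nt, A=7 T=6 G=5 C=6): longest run = 2 ✓; length 24, outside 21–23 ✗; GC 11/24 = 45.8% ✓ — fails.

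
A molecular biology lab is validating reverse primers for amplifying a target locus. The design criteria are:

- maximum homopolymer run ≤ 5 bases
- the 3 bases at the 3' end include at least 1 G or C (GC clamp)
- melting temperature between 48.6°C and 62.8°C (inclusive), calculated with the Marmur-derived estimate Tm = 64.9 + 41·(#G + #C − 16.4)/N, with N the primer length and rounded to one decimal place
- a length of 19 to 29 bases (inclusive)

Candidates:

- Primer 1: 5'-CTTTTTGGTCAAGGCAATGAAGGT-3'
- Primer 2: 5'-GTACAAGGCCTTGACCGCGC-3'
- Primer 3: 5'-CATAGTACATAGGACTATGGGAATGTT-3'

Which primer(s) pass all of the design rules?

Primer 1 (24 nt, A=6 T=8 G=7 C=3): longest run = 5 ✓; 3' end GGT has 2 G/C ✓; Tm = 64.9 + 41·(10 − 16.4)/24 = 54.0°C ✓; length 24 ✓ — passes.
Primer 2 (20 nt, A=4 T=3 G=6 C=7): longest run = 2 ✓; 3' end CGC has 3 G/C ✓; Tm = 64.9 + 41·(13 − 16.4)/20 = 57.9°C ✓; length 20 ✓ — passes.
Primer 3 (27 nt, A=9 T=8 G=7 C=3): longest run = 3 ✓; 3' end GTT has 1 G/C ✓; Tm = 64.9 + 41·(10 − 16.4)/27 = 55.2°C ✓; length 27 ✓ — passes.

Primer 1, Primer 2 and Primer 3.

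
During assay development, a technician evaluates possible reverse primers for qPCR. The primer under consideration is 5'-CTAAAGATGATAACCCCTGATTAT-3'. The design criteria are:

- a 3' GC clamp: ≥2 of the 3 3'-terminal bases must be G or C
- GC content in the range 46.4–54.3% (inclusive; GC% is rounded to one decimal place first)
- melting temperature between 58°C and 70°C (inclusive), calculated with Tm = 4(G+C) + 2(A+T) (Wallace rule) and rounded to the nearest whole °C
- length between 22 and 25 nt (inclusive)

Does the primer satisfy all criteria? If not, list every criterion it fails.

Fails: GC clamp, GC content.

Base counts: A=9, T=7, G=3, C=5 (length 24).
GC clamp: 3' end TAT has 0 G/C, need ≥2 ✗
GC content: GC 8/24 = 33.3%, outside 46.4–54.3% ✗
Tm: Tm = 2·16 + 4·8 = 64°C ✓
length: length 24 ✓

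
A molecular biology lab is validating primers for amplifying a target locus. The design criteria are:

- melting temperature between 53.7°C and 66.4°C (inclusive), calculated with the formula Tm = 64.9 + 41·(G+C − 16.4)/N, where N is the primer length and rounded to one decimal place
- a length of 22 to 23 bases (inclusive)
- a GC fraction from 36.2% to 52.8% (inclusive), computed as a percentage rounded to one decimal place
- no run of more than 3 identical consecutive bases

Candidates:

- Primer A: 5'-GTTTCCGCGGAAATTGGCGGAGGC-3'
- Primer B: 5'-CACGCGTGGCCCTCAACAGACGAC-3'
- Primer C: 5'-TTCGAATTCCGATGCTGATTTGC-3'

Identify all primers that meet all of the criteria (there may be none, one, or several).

None of the candidates satisfy all criteria.

Primer A (24 nt, A=4 T=5 G=10 C=5): Tm = 64.9 + 41·(15 − 16.4)/24 = 62.5°C ✓; length 24, outside 22–23 ✗; GC 15/24 = 62.5%, outside 36.2–52.8% ✗; longest run = 3 ✓ — fails.
Primer B (24 nt, A=6 T=2 G=6 C=10): Tm = 64.9 + 41·(16 − 16.4)/24 = 64.2°C ✓; length 24, outside 22–23 ✗; GC 16/24 = 66.7%, outside 36.2–52.8% ✗; longest run = 3 ✓ — fails.
Primer C (23 nt, A=4 T=9 G=5 C=5): Tm = 64.9 + 41·(10 − 16.4)/23 = 53.5°C, outside 53.7–66.4°C ✗; length 23 ✓; GC 10/23 = 43.5% ✓; longest run = 3 ✓ — fails.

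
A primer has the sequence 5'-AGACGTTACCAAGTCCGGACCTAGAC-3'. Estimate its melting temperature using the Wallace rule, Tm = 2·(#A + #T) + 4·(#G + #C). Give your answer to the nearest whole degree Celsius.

80°C

Base counts: A=8, T=4, G=6, C=8 (length 26).
Tm = 2·(8+4) + 4·(6+8) = 2·12 + 4·14 = 24 + 56 = 80°C.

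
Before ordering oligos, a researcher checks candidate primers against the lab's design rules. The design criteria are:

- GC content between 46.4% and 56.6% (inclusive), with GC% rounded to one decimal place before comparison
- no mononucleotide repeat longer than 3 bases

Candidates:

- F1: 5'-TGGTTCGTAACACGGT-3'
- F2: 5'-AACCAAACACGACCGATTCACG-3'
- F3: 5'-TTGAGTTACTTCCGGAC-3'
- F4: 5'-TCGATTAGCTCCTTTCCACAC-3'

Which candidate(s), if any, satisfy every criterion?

F1 (16 nt, A=3 T=5 G=5 C=3): GC 8/16 = 50.0% ✓; longest run = 2 ✓ — passes.
F2 (22 nt, A=9 T=2 G=3 C=8): GC 11/22 = 50.0% ✓; longest run = 3 ✓ — passes.
F3 (17 nt, A=3 T=6 G=4 C=4): GC 8/17 = 47.1% ✓; longest run = 2 ✓ — passes.
F4 (21 nt, A=4 T=7 G=2 C=8): GC 10/21 = 47.6% ✓; longest run = 3 ✓ — passes.

F1, F2, F3 and F4.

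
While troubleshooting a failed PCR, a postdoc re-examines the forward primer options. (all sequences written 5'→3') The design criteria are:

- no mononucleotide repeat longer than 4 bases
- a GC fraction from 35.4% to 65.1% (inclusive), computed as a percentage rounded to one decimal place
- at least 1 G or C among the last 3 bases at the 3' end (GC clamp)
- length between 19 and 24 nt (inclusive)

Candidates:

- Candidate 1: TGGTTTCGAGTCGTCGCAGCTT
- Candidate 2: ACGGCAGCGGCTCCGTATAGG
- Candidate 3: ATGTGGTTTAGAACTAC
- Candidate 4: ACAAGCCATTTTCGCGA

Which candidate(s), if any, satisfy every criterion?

Candidate 1 (22 nt, A=2 T=8 G=7 C=5): longest run = 3 ✓; GC 12/22 = 54.5% ✓; 3' end CTT has 1 G/C ✓; length 22 ✓ — passes.
Candidate 2 (21 nt, A=4 T=3 G=8 C=6): longest run = 2 ✓; GC 14/21 = 66.7%, outside 35.4–65.1% ✗; 3' end AGG has 2 G/C ✓; length 21 ✓ — fails.
Candidate 3 (17 nt, A=5 T=6 G=4 C=2): longest run = 3 ✓; GC 6/17 = 35.3%, outside 35.4–65.1% ✗; 3' end TAC has 1 G/C ✓; length 17, outside 19–24 ✗ — fails.
Candidate 4 (17 nt, A=5 T=4 G=3 C=5): longest run = 4 ✓; GC 8/17 = 47.1% ✓; 3' end CGA has 2 G/C ✓; length 17, outside 19–24 ✗ — fails.

Candidate 1 only.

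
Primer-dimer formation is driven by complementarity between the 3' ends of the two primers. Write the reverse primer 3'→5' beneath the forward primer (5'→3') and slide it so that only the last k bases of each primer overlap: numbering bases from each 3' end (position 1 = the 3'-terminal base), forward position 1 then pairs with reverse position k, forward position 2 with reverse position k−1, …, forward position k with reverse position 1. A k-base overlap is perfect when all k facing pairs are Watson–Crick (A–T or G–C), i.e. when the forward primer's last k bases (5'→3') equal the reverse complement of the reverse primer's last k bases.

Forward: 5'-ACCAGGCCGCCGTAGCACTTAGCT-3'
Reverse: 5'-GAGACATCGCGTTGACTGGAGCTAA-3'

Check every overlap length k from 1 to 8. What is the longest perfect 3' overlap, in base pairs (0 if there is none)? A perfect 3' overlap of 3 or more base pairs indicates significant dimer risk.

Last 8 bases (5'→3') — forward …ACTTAGCT, reverse …GGAGCTAA.
Reverse complement of the reverse primer's last 8 bases: TTAGCTCC; its first k bases are the reverse complement of the reverse primer's last k bases, so a perfect k-base overlap needs the forward primer's last k bases to equal them.
Comparing (forward last k vs required): k=1: T vs T ✓; k=2: CT vs TT ✗; k=3: GCT vs TTA ✗; k=4: AGCT vs TTAG ✗; k=5: TAGCT vs TTAGC ✗; k=6: TTAGCT vs TTAGCT ✓; k=7: CTTAGCT vs TTAGCTC ✗; k=8: ACTTAGCT vs TTAGCTCC ✗.
Perfect overlaps at k = 1, 6; the largest is 6.

Longest perfect overlap: 6 complementary base pairs; significant dimer risk (threshold 3).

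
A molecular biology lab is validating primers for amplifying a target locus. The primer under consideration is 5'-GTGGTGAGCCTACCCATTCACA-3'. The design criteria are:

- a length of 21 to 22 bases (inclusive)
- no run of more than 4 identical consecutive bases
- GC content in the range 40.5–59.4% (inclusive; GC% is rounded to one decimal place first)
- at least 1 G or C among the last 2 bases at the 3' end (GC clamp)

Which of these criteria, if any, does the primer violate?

Meets all criteria.

Base counts: A=5, T=5, G=5, C=7 (length 22).
length: length 22 ✓
homopolymer run: longest run = 3 ✓
GC content: GC 12/22 = 54.5% ✓
GC clamp: 3' end CA has 1 G/C ✓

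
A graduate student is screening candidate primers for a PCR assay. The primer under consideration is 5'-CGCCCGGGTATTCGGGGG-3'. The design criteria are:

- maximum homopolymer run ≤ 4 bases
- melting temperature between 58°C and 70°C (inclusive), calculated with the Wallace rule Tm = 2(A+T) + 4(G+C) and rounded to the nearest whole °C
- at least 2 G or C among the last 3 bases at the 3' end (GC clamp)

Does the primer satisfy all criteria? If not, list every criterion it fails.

Base counts: A=1, T=3, G=9, C=5 (length 18).
homopolymer run: longest run = 5, exceeds 4 ✗
Tm: Tm = 2·4 + 4·14 = 64°C ✓
GC clamp: 3' end GGG has 3 G/C ✓

Fails: homopolymer run.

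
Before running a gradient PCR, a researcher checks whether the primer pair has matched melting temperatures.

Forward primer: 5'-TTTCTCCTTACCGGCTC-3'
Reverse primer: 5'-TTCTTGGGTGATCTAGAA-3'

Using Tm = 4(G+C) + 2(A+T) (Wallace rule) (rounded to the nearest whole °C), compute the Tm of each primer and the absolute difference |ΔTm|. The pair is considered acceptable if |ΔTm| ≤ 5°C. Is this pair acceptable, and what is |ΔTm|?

Forward: A=1 T=7 G=2 C=7 → Tm = 2·8 + 4·9 = 52°C.
Reverse: A=4 T=7 G=5 C=2 → Tm = 2·11 + 4·7 = 50°C.
|ΔTm| = |52 − 50| = 2°C, ≤ 5°C.

|ΔTm| = 2°C; the pair is acceptable.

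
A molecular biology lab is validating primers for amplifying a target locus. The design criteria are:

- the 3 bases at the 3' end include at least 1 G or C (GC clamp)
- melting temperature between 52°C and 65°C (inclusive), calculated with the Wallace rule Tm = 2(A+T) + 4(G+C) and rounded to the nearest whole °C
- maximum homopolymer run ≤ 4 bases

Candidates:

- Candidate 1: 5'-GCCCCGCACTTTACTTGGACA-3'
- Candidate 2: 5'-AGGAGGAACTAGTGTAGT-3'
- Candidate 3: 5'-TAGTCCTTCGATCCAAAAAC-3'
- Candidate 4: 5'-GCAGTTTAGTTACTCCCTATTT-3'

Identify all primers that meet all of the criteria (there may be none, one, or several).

Candidate 1 (21 nt, A=4 T=5 G=4 C=8): 3' end ACA has 1 G/C ✓; Tm = 2·9 + 4·12 = 66°C, outside 52–65°C ✗; longest run = 4 ✓ — fails.
Candidate 2 (18 nt, A=6 T=4 G=7 C=1): 3' end AGT has 1 G/C ✓; Tm = 2·10 + 4·8 = 52°C ✓; longest run = 2 ✓ — passes.
Candidate 3 (20 nt, A=7 T=5 G=2 C=6): 3' end AAC has 1 G/C ✓; Tm = 2·12 + 4·8 = 56°C ✓; longest run = 5, exceeds 4 ✗ — fails.
Candidate 4 (22 nt, A=4 T=10 G=3 C=5): 3' end TTT has 0 G/C, need ≥1 ✗; Tm = 2·14 + 4·8 = 60°C ✓; longest run = 3 ✓ — fails.

Candidate 2 only.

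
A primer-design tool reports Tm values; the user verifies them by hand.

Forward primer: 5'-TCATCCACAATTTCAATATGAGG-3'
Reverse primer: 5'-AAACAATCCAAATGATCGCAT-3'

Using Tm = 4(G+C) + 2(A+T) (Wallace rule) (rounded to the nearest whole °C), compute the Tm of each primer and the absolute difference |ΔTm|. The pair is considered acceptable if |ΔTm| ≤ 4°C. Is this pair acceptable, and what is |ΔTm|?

|ΔTm| = 6°C; the pair is not acceptable.

Forward: A=8 T=7 G=3 C=5 → Tm = 2·15 + 4·8 = 62°C.
Reverse: A=10 T=4 G=2 C=5 → Tm = 2·14 + 4·7 = 56°C.
|ΔTm| = |62 − 56| = 6°C, > 4°C.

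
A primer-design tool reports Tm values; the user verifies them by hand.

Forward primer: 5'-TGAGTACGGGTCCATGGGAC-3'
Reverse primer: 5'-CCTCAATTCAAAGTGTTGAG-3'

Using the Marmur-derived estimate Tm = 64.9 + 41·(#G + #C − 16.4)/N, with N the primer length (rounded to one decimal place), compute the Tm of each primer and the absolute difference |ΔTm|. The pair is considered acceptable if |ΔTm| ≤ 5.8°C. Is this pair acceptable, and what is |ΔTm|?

Forward: G+C = 12, N = 20 → Tm = 64.9 + 41·(12 − 16.4)/20 = 55.9°C.
Reverse: G+C = 8, N = 20 → Tm = 64.9 + 41·(8 − 16.4)/20 = 47.7°C.
|ΔTm| = |55.9 − 47.7| = 8.2°C, > 5.8°C.

|ΔTm| = 8.2°C; the pair is not acceptable.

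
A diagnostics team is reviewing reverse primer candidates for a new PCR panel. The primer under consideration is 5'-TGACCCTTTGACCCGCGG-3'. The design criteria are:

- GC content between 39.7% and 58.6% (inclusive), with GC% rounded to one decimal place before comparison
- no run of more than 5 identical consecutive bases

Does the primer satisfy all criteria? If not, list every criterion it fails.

Fails: GC content.

Base counts: A=2, T=4, G=5, C=7 (length 18).
GC content: GC 12/18 = 66.7%, outside 39.7–58.6% ✗
homopolymer run: longest run = 3 ✓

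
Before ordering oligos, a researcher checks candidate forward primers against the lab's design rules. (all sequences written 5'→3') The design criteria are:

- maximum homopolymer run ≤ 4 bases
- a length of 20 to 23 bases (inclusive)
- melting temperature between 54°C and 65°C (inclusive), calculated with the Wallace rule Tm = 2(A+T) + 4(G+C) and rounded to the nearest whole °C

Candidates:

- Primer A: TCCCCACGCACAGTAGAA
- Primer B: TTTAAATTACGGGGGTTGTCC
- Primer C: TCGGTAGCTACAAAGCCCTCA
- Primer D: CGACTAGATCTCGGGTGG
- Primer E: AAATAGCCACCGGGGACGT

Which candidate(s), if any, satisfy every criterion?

Primer C only.

Primer A (18 nt, A=6 T=2 G=3 C=7): longest run = 4 ✓; length 18, outside 20–23 ✗; Tm = 2·8 + 4·10 = 56°C ✓ — fails.
Primer B (21 nt, A=4 T=8 G=6 C=3): longest run = 5, exceeds 4 ✗; length 21 ✓; Tm = 2·12 + 4·9 = 60°C ✓ — fails.
Primer C (21 nt, A=6 T=4 G=4 C=7): longest run = 3 ✓; length 21 ✓; Tm = 2·10 + 4·11 = 64°C ✓ — passes.
Primer D (18 nt, A=3 T=4 G=7 C=4): longest run = 3 ✓; length 18, outside 20–23 ✗; Tm = 2·7 + 4·11 = 58°C ✓ — fails.
Primer E (19 nt, A=6 T=2 G=6 C=5): longest run = 4 ✓; length 19, outside 20–23 ✗; Tm = 2·8 + 4·11 = 60°C ✓ — fails.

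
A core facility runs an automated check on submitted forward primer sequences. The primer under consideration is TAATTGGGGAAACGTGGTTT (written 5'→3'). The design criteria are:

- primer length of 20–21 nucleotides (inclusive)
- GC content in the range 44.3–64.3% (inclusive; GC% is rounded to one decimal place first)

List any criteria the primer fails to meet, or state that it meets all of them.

Fails: GC content.

Base counts: A=5, T=7, G=7, C=1 (length 20).
length: length 20 ✓
GC content: GC 8/20 = 40.0%, outside 44.3–64.3% ✗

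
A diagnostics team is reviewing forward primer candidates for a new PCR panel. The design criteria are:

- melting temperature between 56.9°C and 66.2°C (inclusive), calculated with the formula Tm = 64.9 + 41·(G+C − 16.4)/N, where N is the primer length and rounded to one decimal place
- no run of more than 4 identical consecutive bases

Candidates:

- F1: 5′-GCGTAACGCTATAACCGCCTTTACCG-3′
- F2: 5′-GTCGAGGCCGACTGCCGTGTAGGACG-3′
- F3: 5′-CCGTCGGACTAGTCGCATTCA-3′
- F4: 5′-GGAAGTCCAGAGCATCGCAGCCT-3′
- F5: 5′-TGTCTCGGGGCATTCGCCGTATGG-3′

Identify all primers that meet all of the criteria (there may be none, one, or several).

F1, F4 and F5.

F1 (26 nt, A=6 T=6 G=5 C=9): Tm = 64.9 + 41·(14 − 16.4)/26 = 61.1°C ✓; longest run = 3 ✓ — passes.
F2 (26 nt, A=4 T=4 G=11 C=7): Tm = 64.9 + 41·(18 − 16.4)/26 = 67.4°C, outside 56.9–66.2°C ✗; longest run = 2 ✓ — fails.
F3 (21 nt, A=4 T=5 G=5 C=7): Tm = 64.9 + 41·(12 − 16.4)/21 = 56.3°C, outside 56.9–66.2°C ✗; longest run = 2 ✓ — fails.
F4 (23 nt, A=6 T=3 G=7 C=7): Tm = 64.9 + 41·(14 − 16.4)/23 = 60.6°C ✓; longest run = 2 ✓ — passes.
F5 (24 nt, A=2 T=7 G=9 C=6): Tm = 64.9 + 41·(15 − 16.4)/24 = 62.5°C ✓; longest run = 4 ✓ — passes.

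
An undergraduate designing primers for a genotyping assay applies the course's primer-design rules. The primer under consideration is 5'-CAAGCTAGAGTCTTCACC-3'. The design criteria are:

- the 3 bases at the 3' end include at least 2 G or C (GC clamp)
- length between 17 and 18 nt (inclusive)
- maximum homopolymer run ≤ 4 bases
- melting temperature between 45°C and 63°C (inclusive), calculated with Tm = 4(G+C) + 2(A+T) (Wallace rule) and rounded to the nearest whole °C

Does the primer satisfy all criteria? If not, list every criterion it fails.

Base counts: A=5, T=4, G=3, C=6 (length 18).
GC clamp: 3' end ACC has 2 G/C ✓
length: length 18 ✓
homopolymer run: longest run = 2 ✓
Tm: Tm = 2·9 + 4·9 = 54°C ✓

Meets all criteria.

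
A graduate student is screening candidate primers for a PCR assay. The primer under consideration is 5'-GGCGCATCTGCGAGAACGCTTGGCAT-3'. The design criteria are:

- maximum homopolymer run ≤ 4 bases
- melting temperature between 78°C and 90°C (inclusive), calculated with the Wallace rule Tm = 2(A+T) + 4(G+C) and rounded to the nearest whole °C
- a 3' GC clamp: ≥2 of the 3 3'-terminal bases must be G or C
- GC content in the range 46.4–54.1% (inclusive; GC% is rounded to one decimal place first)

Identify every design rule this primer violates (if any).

Base counts: A=5, T=5, G=9, C=7 (length 26).
homopolymer run: longest run = 2 ✓
Tm: Tm = 2·10 + 4·16 = 84°C ✓
GC clamp: 3' end CAT has 1 G/C, need ≥2 ✗
GC content: GC 16/26 = 61.5%, outside 46.4–54.1% ✗

Fails: GC clamp, GC content.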